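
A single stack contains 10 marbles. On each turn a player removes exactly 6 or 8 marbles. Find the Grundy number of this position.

1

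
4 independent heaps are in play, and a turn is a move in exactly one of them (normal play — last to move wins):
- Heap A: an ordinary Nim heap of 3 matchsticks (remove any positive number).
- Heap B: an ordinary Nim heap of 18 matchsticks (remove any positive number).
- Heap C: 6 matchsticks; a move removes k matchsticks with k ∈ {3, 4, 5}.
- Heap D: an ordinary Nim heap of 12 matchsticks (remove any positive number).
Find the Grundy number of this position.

31

Heap A is a plain Nim heap of size 3, so its Grundy value is 3.
Heap B is a plain Nim heap of size 18, so its Grundy value is 18.
Build the Grundy sequence for heap C with g(k) = mex{g(k−s) : s ∈ {3, 4, 5}, s ≤ k}:
k:     0  1  2  3  4  5  6
g(k):  0  0  0  1  1  1  2
So g(6) = 2.
Heap D is a plain Nim heap of size 12, so its Grundy value is 12.
By the Sprague-Grundy theorem, the Grundy value of a sum of independent games is the XOR of the component values.
Combined value = 3 ⊕ 18 ⊕ 2 ⊕ 12 = 31.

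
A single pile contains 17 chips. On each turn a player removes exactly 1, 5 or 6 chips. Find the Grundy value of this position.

2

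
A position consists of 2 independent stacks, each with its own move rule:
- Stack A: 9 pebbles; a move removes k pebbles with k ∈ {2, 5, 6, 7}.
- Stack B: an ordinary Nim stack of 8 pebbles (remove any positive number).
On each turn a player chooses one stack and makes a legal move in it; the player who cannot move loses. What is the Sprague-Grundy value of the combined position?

10

Grundy values for stack A (subtraction set {2, 5, 6, 7}):
g(0) = mex{} = 0
g(1) = mex{} = 0
g(2) = mex{0} = 1
g(3) = mex{0} = 1
g(4) = mex{1} = 0
g(5) = mex{0,1} = 2
g(6) = mex{0} = 1
g(7) = mex{0,1,2} = 3
g(8) = mex{0,1} = 2
g(9) = mex{0,1,3} = 2
So g(9) = 2.
Stack B is a plain Nim stack of size 8, so its Grundy value is 8.
The value of a disjunctive sum is the nim-sum of the parts.
Combined value = 2 XOR 8 = 10.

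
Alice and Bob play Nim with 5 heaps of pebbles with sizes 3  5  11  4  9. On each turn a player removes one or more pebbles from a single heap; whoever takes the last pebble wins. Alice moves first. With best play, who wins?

Bob wins

Nim-sum: 3 ⊕ 5 ⊕ 11 ⊕ 4 ⊕ 9 = 0.
The nim-sum is 0, so this is a P-position: the player to move is in a losing position under optimal play; Alice is about to move from it and so loses — Bob wins.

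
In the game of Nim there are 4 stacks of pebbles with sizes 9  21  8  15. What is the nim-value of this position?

Compute the nim-sum pairwise:
9 XOR 21 = 28
28 XOR 8 = 20
20 XOR 15 = 27

27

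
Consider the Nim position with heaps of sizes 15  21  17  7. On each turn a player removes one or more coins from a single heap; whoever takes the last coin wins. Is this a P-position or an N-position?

N-position

Nim-sum: 15 XOR 21 XOR 17 XOR 7 = 12.
The nim-sum is 12 ≠ 0, so this is an N-position: the player to move can win.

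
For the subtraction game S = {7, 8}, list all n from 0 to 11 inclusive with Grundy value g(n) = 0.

Grundy values for subtraction set {7, 8}:
g(0) = mex{} = 0
g(1) = mex{} = 0
g(2) = mex{} = 0
g(3) = mex{} = 0
g(4) = mex{} = 0
g(5) = mex{} = 0
g(6) = mex{} = 0
g(7) = mex{0} = 1
g(8) = mex{0} = 1
g(9) = mex{0} = 1
g(10) = mex{0} = 1
g(11) = mex{0} = 1
The P-positions (g = 0) in 0..11 are 0, 1, 2, 3, 4, 5, 6.

0, 1, 2, 3, 4, 5, 6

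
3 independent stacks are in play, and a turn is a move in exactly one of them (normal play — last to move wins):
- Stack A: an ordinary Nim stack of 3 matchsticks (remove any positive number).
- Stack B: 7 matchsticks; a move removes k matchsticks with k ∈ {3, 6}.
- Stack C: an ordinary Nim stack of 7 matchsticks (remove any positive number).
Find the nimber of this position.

6

Stack A is a plain Nim stack of size 3, so its Grundy value is 3.
Build the Grundy sequence for stack B with g(k) = mex{g(k−s) : s ∈ {3, 6}, s ≤ k}:
k:     0  1  2  3  4  5  6  7
g(k):  0  0  0  1  1  1  2  2
So g(7) = 2.
Stack C is a plain Nim stack of size 7, so its Grundy value is 7.
By the Sprague-Grundy theorem, the Grundy value of a sum of independent games is the XOR of the component values.
Combined value = 3 ⊕ 2 ⊕ 7 = 6.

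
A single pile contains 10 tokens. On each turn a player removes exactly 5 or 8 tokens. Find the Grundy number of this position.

2

Grundy values for subtraction set {5, 8}:
k:     0  1  2  3  4  5  6  7  8  9 10
g(k):  0  0  0  0  0  1  1  1  1  1  2
So g(10) = 2.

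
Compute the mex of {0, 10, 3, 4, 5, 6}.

0 is in the set but 1 is not, so the mex is 1.

1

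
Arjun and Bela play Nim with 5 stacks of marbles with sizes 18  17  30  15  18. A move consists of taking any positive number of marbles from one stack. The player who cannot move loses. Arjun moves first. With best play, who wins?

Bela wins

Write each in binary and XOR column by column:
  10010  (18)
  10001  (17)
  11110  (30)
  01111  (15)
  10010  (18)
  -----
  00000  (0)
The nim-sum is 0, so this is a P-position: the player to move is in a losing position under optimal play; Arjun is about to move from it and so loses — Bela wins.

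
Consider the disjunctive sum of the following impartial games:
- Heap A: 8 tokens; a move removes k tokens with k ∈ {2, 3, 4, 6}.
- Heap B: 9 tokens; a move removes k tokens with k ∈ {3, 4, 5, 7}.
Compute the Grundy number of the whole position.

For heap A, compute g(0), g(1), … with moves {2, 3, 4, 6}:
g(0) = mex{} = 0
g(1) = mex{} = 0
g(2) = mex{0} = 1
g(3) = mex{0} = 1
g(4) = mex{0,1} = 2
g(5) = mex{0,1} = 2
g(6) = mex{0,1,2} = 3
g(7) = mex{0,1,2} = 3
g(8) = mex{1,2,3} = 0
So g(8) = 0.
For heap B, compute g(0), g(1), … with moves {3, 4, 5, 7}:
k:     0  1  2  3  4  5  6  7  8  9
g(k):  0  0  0  1  1  1  2  2  2  3
So g(9) = 3.
By the Sprague-Grundy theorem, the Grundy value of a sum of independent games is the XOR of the component values.
Combined value = 0 ⊕ 3 = 3.

3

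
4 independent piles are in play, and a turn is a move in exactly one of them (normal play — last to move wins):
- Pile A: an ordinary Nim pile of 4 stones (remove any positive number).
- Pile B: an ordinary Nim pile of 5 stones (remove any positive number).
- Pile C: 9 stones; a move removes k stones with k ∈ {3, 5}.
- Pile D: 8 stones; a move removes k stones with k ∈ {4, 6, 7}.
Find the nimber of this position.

3

Pile A is a plain Nim pile of size 4, so its Grundy value is 4.
Pile B is a plain Nim pile of size 5, so its Grundy value is 5.
For pile C, compute g(0), g(1), … with moves {3, 5}:
k:     0  1  2  3  4  5  6  7  8  9
g(k):  0  0  0  1  1  1  2  2  0  0
So g(9) = 0.
Build the Grundy sequence for pile D with g(k) = mex{g(k−s) : s ∈ {4, 6, 7}, s ≤ k}:
g(0) = mex{} = 0
g(1) = mex{} = 0
g(2) = mex{} = 0
g(3) = mex{} = 0
g(4) = mex{0} = 1
g(5) = mex{0} = 1
g(6) = mex{0} = 1
g(7) = mex{0} = 1
g(8) = mex{0,1} = 2
So g(8) = 2.
The value of a disjunctive sum is the nim-sum of the parts.
Combined value = 4 XOR 5 XOR 0 XOR 2 = 3.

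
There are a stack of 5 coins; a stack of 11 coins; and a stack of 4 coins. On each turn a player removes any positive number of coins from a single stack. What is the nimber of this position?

10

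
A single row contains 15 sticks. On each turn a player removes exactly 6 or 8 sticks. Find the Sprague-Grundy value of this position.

Compute g(0), g(1), … for moves {6, 8}:
k:     0  1  2  3  4  5  6  7  8  9 10 11 12 13 14 15
g(k):  0  0  0  0  0  0  1  1  1  1  1  1  2  2  0  0
So g(15) = 0.

0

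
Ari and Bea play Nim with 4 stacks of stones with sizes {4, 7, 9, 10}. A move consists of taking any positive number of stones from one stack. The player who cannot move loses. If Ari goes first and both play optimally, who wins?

Bea wins

Compute the nim-sum pairwise:
4 ^ 7 = 3
3 ^ 9 = 10
10 ^ 10 = 0
The nim-sum is 0, so this is a P-position: the player to move is in a losing position under optimal play; Ari is about to move from it and so loses — Bea wins.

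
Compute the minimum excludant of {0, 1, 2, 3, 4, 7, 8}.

The values 0, 1, 2, 3, 4 are all present; 5 is the first non-negative integer missing from the set.

5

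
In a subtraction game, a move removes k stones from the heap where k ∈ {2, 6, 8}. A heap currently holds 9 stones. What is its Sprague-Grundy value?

Compute g(0), g(1), … for moves {2, 6, 8}:
k:     0  1  2  3  4  5  6  7  8  9
g(k):  0  0  1  1  0  0  1  1  2  2
So g(9) = 2.

2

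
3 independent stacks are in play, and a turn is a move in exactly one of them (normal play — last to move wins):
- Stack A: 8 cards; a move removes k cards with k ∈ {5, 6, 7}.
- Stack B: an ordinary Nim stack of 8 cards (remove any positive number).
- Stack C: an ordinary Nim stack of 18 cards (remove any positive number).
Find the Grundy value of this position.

27

Grundy values for stack A (subtraction set {5, 6, 7}):
g(0) = mex{} = 0
g(1) = mex{} = 0
g(2) = mex{} = 0
g(3) = mex{} = 0
g(4) = mex{} = 0
g(5) = mex{0} = 1
g(6) = mex{0} = 1
g(7) = mex{0} = 1
g(8) = mex{0} = 1
So g(8) = 1.
Stack B is a plain Nim stack of size 8, so its Grundy value is 8.
Stack C is a plain Nim stack of size 18, so its Grundy value is 18.
The value of a disjunctive sum is the nim-sum of the parts.
Combined value = 1 ⊕ 8 ⊕ 18 = 27.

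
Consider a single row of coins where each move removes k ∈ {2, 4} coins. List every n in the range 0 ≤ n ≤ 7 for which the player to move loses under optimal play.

Build the Grundy sequence with g(k) = mex{g(k−s) : s ∈ {2, 4}, s ≤ k}:
g(0) = mex{} = 0
g(1) = mex{} = 0
g(2) = mex{0} = 1
g(3) = mex{0} = 1
g(4) = mex{0,1} = 2
g(5) = mex{0,1} = 2
g(6) = mex{1,2} = 0
g(7) = mex{1,2} = 0
The P-positions (g = 0) in 0..7 are 0, 1, 6, 7.

0, 1, 6, 7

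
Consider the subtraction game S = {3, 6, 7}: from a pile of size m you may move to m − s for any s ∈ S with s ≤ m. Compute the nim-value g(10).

0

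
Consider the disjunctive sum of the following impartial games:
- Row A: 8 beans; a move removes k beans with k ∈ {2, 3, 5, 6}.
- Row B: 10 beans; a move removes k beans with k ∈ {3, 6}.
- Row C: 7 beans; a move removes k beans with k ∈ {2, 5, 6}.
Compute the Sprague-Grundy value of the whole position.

3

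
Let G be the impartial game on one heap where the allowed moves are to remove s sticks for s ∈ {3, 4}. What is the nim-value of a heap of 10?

Compute g(0), g(1), … for moves {3, 4}:
k:     0  1  2  3  4  5  6  7  8  9 10
g(k):  0  0  0  1  1  1  2  0  0  0  1
So g(10) = 1.

1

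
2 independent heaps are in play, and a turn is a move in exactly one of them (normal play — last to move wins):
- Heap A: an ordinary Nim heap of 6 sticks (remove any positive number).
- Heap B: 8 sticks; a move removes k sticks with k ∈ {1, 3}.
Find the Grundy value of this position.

Heap A is a plain Nim heap of size 6, so its Grundy value is 6.
Build the Grundy sequence for heap B with g(k) = mex{g(k−s) : s ∈ {1, 3}, s ≤ k}:
g(0) = mex{} = 0
g(1) = mex{0} = 1
g(2) = mex{1} = 0
g(3) = mex{0} = 1
g(4) = mex{1} = 0
g(5) = mex{0} = 1
g(6) = mex{1} = 0
g(7) = mex{0} = 1
g(8) = mex{1} = 0
So g(8) = 0.
By the Sprague-Grundy theorem, the Grundy value of a sum of independent games is the XOR of the component values.
Combined value = 6 ⊕ 0 = 6.

6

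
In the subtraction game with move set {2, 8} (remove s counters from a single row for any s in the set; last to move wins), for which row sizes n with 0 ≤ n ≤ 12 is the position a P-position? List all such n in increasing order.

Grundy values for subtraction set {2, 8}:
k:     0  1  2  3  4  5  6  7  8  9 10 11 12
g(k):  0  0  1  1  0  0  1  1  2  2  0  0  1
The P-positions (g = 0) in 0..12 are 0, 1, 4, 5, 10, 11.

0, 1, 4, 5, 10, 11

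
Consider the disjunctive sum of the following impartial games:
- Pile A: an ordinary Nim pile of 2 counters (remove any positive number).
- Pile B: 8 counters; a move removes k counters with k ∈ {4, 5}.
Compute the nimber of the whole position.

Pile A is a plain Nim pile of size 2, so its Grundy value is 2.
Grundy values for pile B (subtraction set {4, 5}):
g(0) = mex{} = 0
g(1) = mex{} = 0
g(2) = mex{} = 0
g(3) = mex{} = 0
g(4) = mex{0} = 1
g(5) = mex{0} = 1
g(6) = mex{0} = 1
g(7) = mex{0} = 1
g(8) = mex{0,1} = 2
So g(8) = 2.
By the Sprague-Grundy theorem, the Grundy value of a sum of independent games is the XOR of the component values.
Combined value = 2 ⊕ 2 = 0.

0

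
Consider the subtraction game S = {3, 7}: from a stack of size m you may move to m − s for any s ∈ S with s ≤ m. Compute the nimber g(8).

2

Grundy values for subtraction set {3, 7}:
g(0) = mex{} = 0
g(1) = mex{} = 0
g(2) = mex{} = 0
g(3) = mex{0} = 1
g(4) = mex{0} = 1
g(5) = mex{0} = 1
g(6) = mex{1} = 0
g(7) = mex{0,1} = 2
g(8) = mex{0,1} = 2
So g(8) = 2.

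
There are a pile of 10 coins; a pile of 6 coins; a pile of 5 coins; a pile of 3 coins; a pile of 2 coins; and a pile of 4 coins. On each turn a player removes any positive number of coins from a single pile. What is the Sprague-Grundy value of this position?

12

Nim-sum: 10 ^ 6 ^ 5 ^ 3 ^ 2 ^ 4 = 12.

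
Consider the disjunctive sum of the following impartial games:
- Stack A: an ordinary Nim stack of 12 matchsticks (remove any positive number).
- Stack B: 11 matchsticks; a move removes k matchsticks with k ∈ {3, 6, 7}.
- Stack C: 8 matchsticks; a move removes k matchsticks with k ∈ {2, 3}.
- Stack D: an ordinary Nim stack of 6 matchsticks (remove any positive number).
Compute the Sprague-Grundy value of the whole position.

11

Stack A is a plain Nim stack of size 12, so its Grundy value is 12.
For stack B, compute g(0), g(1), … with moves {3, 6, 7}:
k:     0  1  2  3  4  5  6  7  8  9 10 11
g(k):  0  0  0  1  1  1  2  2  2  3  0  0
So g(11) = 0.
Build the Grundy sequence for stack C with g(k) = mex{g(k−s) : s ∈ {2, 3}, s ≤ k}:
g(0) = mex{} = 0
g(1) = mex{} = 0
g(2) = mex{0} = 1
g(3) = mex{0} = 1
g(4) = mex{0,1} = 2
g(5) = mex{1} = 0
g(6) = mex{1,2} = 0
g(7) = mex{0,2} = 1
g(8) = mex{0} = 1
So g(8) = 1.
Stack D is a plain Nim stack of size 6, so its Grundy value is 6.
The value of a disjunctive sum is the nim-sum of the parts.
Combined value = 12 XOR 0 XOR 1 XOR 6 = 11.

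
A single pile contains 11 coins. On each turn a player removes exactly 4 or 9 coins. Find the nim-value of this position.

Build the Grundy sequence with g(k) = mex{g(k−s) : s ∈ {4, 9}, s ≤ k}:
g(0) = mex{} = 0
g(1) = mex{} = 0
g(2) = mex{} = 0
g(3) = mex{} = 0
g(4) = mex{0} = 1
g(5) = mex{0} = 1
g(6) = mex{0} = 1
g(7) = mex{0} = 1
g(8) = mex{1} = 0
g(9) = mex{0,1} = 2
g(10) = mex{0,1} = 2
g(11) = mex{0,1} = 2
So g(11) = 2.

2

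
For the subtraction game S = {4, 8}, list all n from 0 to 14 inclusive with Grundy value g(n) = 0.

Grundy values for subtraction set {4, 8}:
k:     0  1  2  3  4  5  6  7  8  9 10 11 12 13 14
g(k):  0  0  0  0  1  1  1  1  2  2  2  2  0  0  0
The P-positions (g = 0) in 0..14 are 0, 1, 2, 3, 12, 13, 14.

0, 1, 2, 3, 12, 13, 14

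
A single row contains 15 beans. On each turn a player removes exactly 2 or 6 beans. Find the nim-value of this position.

Compute g(0), g(1), … for moves {2, 6}:
k:     0  1  2  3  4  5  6  7  8  9 10 11 12 13 14 15
g(k):  0  0  1  1  0  0  1  1  0  0  1  1  0  0  1  1
So g(15) = 1.

1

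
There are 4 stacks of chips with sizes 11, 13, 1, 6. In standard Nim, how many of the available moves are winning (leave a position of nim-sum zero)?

3

Nim-sum: 11 ⊕ 13 ⊕ 1 ⊕ 6 = 1.
The overall nim-sum is X = 1. A stack of size p has a winning move iff p XOR X < p (reduce it to p XOR X).
  11: 11 XOR 1 = 10 < 11 — winning move (to 10).
  13: 13 XOR 1 = 12 < 13 — winning move (to 12).
  1: 1 XOR 1 = 0 < 1 — winning move (to 0).
  6: 6 XOR 1 = 7 ≥ 6 — no move.
That gives 3 winning moves.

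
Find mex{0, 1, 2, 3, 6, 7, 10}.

4

The values 0, 1, 2, 3 are all present; 4 is the first non-negative integer missing from the set.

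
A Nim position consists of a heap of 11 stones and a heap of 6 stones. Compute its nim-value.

Nim-sum: 11 ^ 6 = 13.

13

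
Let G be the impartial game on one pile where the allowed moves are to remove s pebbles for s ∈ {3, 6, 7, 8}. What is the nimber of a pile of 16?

Grundy values for subtraction set {3, 6, 7, 8}:
k:     0  1  2  3  4  5  6  7  8  9 10 11 12 13 14 15 16
g(k):  0  0  0  1  1  1  2  2  2  3  3  0  0  0  1  1  1
So g(16) = 1.

1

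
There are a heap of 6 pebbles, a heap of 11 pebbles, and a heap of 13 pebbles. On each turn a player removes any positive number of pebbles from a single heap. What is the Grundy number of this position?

Bitwise XOR of the heap sizes:
  0110  (6)
  1011  (11)
  1101  (13)
  ----
  0000  (0)

0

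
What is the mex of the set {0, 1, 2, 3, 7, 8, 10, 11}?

The values 0, 1, 2, 3 are all present; 4 is the first non-negative integer missing from the set.

4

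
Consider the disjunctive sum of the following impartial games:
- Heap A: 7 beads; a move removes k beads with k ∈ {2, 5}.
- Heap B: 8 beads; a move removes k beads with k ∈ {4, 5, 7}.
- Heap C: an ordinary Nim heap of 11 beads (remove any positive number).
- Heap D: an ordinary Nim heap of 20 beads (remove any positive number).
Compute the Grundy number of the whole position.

29

Grundy values for heap A (subtraction set {2, 5}):
g(0) = mex{} = 0
g(1) = mex{} = 0
g(2) = mex{0} = 1
g(3) = mex{0} = 1
g(4) = mex{1} = 0
g(5) = mex{0,1} = 2
g(6) = mex{0} = 1
g(7) = mex{1,2} = 0
So g(7) = 0.
Build the Grundy sequence for heap B with g(k) = mex{g(k−s) : s ∈ {4, 5, 7}, s ≤ k}:
k:     0  1  2  3  4  5  6  7  8
g(k):  0  0  0  0  1  1  1  1  2
So g(8) = 2.
Heap C is a plain Nim heap of size 11, so its Grundy value is 11.
Heap D is a plain Nim heap of size 20, so its Grundy value is 20.
The value of a disjunctive sum is the nim-sum of the parts.
Combined value = 0 ⊕ 2 ⊕ 11 ⊕ 20 = 29.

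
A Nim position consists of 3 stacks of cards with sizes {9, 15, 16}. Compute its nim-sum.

22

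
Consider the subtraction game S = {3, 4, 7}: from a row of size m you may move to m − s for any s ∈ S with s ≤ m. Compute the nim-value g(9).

3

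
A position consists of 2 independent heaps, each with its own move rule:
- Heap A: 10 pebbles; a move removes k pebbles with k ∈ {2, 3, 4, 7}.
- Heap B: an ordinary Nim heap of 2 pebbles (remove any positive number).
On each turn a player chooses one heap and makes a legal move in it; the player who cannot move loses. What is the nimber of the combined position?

0

For heap A, compute g(0), g(1), … with moves {2, 3, 4, 7}:
k:     0  1  2  3  4  5  6  7  8  9 10
g(k):  0  0  1  1  2  2  0  3  1  4  2
So g(10) = 2.
Heap B is a plain Nim heap of size 2, so its Grundy value is 2.
The value of a disjunctive sum is the nim-sum of the parts.
Combined value = 2 XOR 2 = 0.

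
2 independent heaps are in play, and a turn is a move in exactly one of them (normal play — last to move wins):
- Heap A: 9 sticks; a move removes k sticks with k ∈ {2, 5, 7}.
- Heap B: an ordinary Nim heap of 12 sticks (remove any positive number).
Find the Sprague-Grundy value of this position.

For heap A, compute g(0), g(1), … with moves {2, 5, 7}:
g(0) = mex{} = 0
g(1) = mex{} = 0
g(2) = mex{0} = 1
g(3) = mex{0} = 1
g(4) = mex{1} = 0
g(5) = mex{0,1} = 2
g(6) = mex{0} = 1
g(7) = mex{0,1,2} = 3
g(8) = mex{0,1} = 2
g(9) = mex{0,1,3} = 2
So g(9) = 2.
Heap B is a plain Nim heap of size 12, so its Grundy value is 12.
The value of a disjunctive sum is the nim-sum of the parts.
Combined value = 2 ⊕ 12 = 14.

14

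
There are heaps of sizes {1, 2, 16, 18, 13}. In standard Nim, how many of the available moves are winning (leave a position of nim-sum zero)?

Nim-sum: 1 ⊕ 2 ⊕ 16 ⊕ 18 ⊕ 13 = 12.
The overall nim-sum is X = 12. A heap of size p has a winning move iff p XOR X < p (reduce it to p XOR X).
  1: 1 XOR 12 = 13 ≥ 1 — no move.
  2: 2 XOR 12 = 14 ≥ 2 — no move.
  16: 16 XOR 12 = 28 ≥ 16 — no move.
  18: 18 XOR 12 = 30 ≥ 18 — no move.
  13: 13 XOR 12 = 1 < 13 — winning move (to 1).
That gives 1 winning move.

1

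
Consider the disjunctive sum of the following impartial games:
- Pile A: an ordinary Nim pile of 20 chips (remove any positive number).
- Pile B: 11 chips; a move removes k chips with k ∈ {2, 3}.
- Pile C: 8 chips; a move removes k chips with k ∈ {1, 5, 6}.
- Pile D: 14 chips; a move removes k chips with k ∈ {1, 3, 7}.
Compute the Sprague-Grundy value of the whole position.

Pile A is a plain Nim pile of size 20, so its Grundy value is 20.
For pile B, compute g(0), g(1), … with moves {2, 3}:
g(0) = mex{} = 0
g(1) = mex{} = 0
g(2) = mex{0} = 1
g(3) = mex{0} = 1
g(4) = mex{0,1} = 2
g(5) = mex{1} = 0
g(6) = mex{1,2} = 0
g(7) = mex{0,2} = 1
g(8) = mex{0} = 1
g(9) = mex{0,1} = 2
g(10) = mex{1} = 0
g(11) = mex{1,2} = 0
So g(11) = 0.
Grundy values for pile C (subtraction set {1, 5, 6}):
k:     0  1  2  3  4  5  6  7  8
g(k):  0  1  0  1  0  1  2  3  2
So g(8) = 2.
For pile D, compute g(0), g(1), … with moves {1, 3, 7}:
k:     0  1  2  3  4  5  6  7  8  9 10 11 12 13 14
g(k):  0  1  0  1  0  1  0  1  0  1  0  1  0  1  0
So g(14) = 0.
By the Sprague-Grundy theorem, the Grundy value of a sum of independent games is the XOR of the component values.
Combined value = 20 ⊕ 0 ⊕ 2 ⊕ 0 = 22.

22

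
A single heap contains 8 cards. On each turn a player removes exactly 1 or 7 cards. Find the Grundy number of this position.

Compute g(0), g(1), … for moves {1, 7}:
g(0) = mex{} = 0
g(1) = mex{0} = 1
g(2) = mex{1} = 0
g(3) = mex{0} = 1
g(4) = mex{1} = 0
g(5) = mex{0} = 1
g(6) = mex{1} = 0
g(7) = mex{0} = 1
g(8) = mex{1} = 0
So g(8) = 0.

0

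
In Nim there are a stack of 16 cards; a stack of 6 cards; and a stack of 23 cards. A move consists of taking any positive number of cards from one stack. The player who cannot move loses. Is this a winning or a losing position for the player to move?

Compute the nim-sum pairwise:
16 XOR 6 = 22
22 XOR 23 = 1
The nim-sum is 1 ≠ 0, so this is an N-position: the player to move can win.

Winning position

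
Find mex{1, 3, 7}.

0

0 is not in the set, so the mex is 0.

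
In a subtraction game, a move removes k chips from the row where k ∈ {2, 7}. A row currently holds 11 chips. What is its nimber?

1

Grundy values for subtraction set {2, 7}:
k:     0  1  2  3  4  5  6  7  8  9 10 11
g(k):  0  0  1  1  0  0  1  1  2  0  0  1
So g(11) = 1.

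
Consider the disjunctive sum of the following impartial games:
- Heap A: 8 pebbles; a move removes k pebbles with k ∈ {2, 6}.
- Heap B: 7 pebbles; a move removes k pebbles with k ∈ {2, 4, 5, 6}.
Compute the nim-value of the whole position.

Grundy values for heap A (subtraction set {2, 6}):
g(0) = mex{} = 0
g(1) = mex{} = 0
g(2) = mex{0} = 1
g(3) = mex{0} = 1
g(4) = mex{1} = 0
g(5) = mex{1} = 0
g(6) = mex{0} = 1
g(7) = mex{0} = 1
g(8) = mex{1} = 0
So g(8) = 0.
Grundy values for heap B (subtraction set {2, 4, 5, 6}):
g(0) = mex{} = 0
g(1) = mex{} = 0
g(2) = mex{0} = 1
g(3) = mex{0} = 1
g(4) = mex{0,1} = 2
g(5) = mex{0,1} = 2
g(6) = mex{0,1,2} = 3
g(7) = mex{0,1,2} = 3
So g(7) = 3.
By the Sprague-Grundy theorem, the Grundy value of a sum of independent games is the XOR of the component values.
Combined value = 0 XOR 3 = 3.

3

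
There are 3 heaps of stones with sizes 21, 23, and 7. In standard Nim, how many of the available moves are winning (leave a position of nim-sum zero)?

Nim-sum: 21 XOR 23 XOR 7 = 5.
The overall nim-sum is X = 5. A heap of size p has a winning move iff p XOR X < p (reduce it to p XOR X).
  21: 21 XOR 5 = 16 < 21 — winning move (to 16).
  23: 23 XOR 5 = 18 < 23 — winning move (to 18).
  7: 7 XOR 5 = 2 < 7 — winning move (to 2).
That gives 3 winning moves.

3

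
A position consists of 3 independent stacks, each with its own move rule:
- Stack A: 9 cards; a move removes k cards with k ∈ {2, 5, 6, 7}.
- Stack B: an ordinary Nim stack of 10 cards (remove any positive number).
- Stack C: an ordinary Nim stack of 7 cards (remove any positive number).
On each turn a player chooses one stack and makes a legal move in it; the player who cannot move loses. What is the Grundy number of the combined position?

15

Build the Grundy sequence for stack A with g(k) = mex{g(k−s) : s ∈ {2, 5, 6, 7}, s ≤ k}:
g(0) = mex{} = 0
g(1) = mex{} = 0
g(2) = mex{0} = 1
g(3) = mex{0} = 1
g(4) = mex{1} = 0
g(5) = mex{0,1} = 2
g(6) = mex{0} = 1
g(7) = mex{0,1,2} = 3
g(8) = mex{0,1} = 2
g(9) = mex{0,1,3} = 2
So g(9) = 2.
Stack B is a plain Nim stack of size 10, so its Grundy value is 10.
Stack C is a plain Nim stack of size 7, so its Grundy value is 7.
The value of a disjunctive sum is the nim-sum of the parts.
Combined value = 2 XOR 10 XOR 7 = 15.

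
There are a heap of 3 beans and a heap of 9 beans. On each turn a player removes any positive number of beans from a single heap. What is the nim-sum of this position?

10

In binary:
  0011  (3)
  1001  (9)
  ----
  1010  (10)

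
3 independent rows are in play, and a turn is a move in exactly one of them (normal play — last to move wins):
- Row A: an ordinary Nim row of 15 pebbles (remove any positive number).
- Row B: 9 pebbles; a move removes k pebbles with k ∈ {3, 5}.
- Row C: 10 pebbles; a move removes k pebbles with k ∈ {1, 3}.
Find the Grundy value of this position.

15

Row A is a plain Nim row of size 15, so its Grundy value is 15.
Grundy values for row B (subtraction set {3, 5}):
g(0) = mex{} = 0
g(1) = mex{} = 0
g(2) = mex{} = 0
g(3) = mex{0} = 1
g(4) = mex{0} = 1
g(5) = mex{0} = 1
g(6) = mex{0,1} = 2
g(7) = mex{0,1} = 2
g(8) = mex{1} = 0
g(9) = mex{1,2} = 0
So g(9) = 0.
For row C, compute g(0), g(1), … with moves {1, 3}:
g(0) = mex{} = 0
g(1) = mex{0} = 1
g(2) = mex{1} = 0
g(3) = mex{0} = 1
g(4) = mex{1} = 0
g(5) = mex{0} = 1
g(6) = mex{1} = 0
g(7) = mex{0} = 1
g(8) = mex{1} = 0
g(9) = mex{0} = 1
g(10) = mex{1} = 0
So g(10) = 0.
The value of a disjunctive sum is the nim-sum of the parts.
Combined value = 15 XOR 0 XOR 0 = 15.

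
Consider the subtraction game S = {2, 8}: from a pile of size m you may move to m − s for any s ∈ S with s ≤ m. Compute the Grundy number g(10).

Compute g(0), g(1), … for moves {2, 8}:
k:     0  1  2  3  4  5  6  7  8  9 10
g(k):  0  0  1  1  0  0  1  1  2  2  0
So g(10) = 0.

0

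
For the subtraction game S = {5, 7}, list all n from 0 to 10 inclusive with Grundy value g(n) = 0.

Build the Grundy sequence with g(k) = mex{g(k−s) : s ∈ {5, 7}, s ≤ k}:
g(0) = mex{} = 0
g(1) = mex{} = 0
g(2) = mex{} = 0
g(3) = mex{} = 0
g(4) = mex{} = 0
g(5) = mex{0} = 1
g(6) = mex{0} = 1
g(7) = mex{0} = 1
g(8) = mex{0} = 1
g(9) = mex{0} = 1
g(10) = mex{0,1} = 2
The P-positions (g = 0) in 0..10 are 0, 1, 2, 3, 4.

0, 1, 2, 3, 4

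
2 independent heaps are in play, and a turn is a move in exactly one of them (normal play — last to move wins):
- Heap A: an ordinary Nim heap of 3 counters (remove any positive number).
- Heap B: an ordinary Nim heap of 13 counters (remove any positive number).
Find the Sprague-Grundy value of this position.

Heap A is a plain Nim heap of size 3, so its Grundy value is 3.
Heap B is a plain Nim heap of size 13, so its Grundy value is 13.
The value of a disjunctive sum is the nim-sum of the parts.
Combined value = 3 XOR 13 = 14.

14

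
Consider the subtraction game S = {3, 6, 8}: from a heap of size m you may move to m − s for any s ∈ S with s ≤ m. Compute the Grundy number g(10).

Grundy values for subtraction set {3, 6, 8}:
k:     0  1  2  3  4  5  6  7  8  9 10
g(k):  0  0  0  1  1  1  2  2  2  3  3
So g(10) = 3.

3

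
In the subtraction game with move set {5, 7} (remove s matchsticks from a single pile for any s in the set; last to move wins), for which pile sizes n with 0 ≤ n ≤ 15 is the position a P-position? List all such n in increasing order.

0, 1, 2, 3, 4, 12, 13, 14, 15

Build the Grundy sequence with g(k) = mex{g(k−s) : s ∈ {5, 7}, s ≤ k}:
k:     0  1  2  3  4  5  6  7  8  9 10 11 12 13 14 15
g(k):  0  0  0  0  0  1  1  1  1  1  2  2  0  0  0  0
The P-positions (g = 0) in 0..15 are 0, 1, 2, 3, 4, 12, 13, 14, 15.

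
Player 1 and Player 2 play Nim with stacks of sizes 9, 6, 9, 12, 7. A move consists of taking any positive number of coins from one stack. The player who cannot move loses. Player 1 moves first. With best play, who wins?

Player 1 wins

In binary:
  1001  (9)
  0110  (6)
  1001  (9)
  1100  (12)
  0111  (7)
  ----
  1101  (13)
The nim-sum is 13 ≠ 0, so this is an N-position: the player to move can win; Player 1 has a winning move.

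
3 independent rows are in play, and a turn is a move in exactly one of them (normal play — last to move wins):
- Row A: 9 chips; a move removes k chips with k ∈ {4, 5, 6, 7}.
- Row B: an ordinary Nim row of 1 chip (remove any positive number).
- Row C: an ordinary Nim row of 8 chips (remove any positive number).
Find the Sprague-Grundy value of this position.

Grundy values for row A (subtraction set {4, 5, 6, 7}):
g(0) = mex{} = 0
g(1) = mex{} = 0
g(2) = mex{} = 0
g(3) = mex{} = 0
g(4) = mex{0} = 1
g(5) = mex{0} = 1
g(6) = mex{0} = 1
g(7) = mex{0} = 1
g(8) = mex{0,1} = 2
g(9) = mex{0,1} = 2
So g(9) = 2.
Row B is a plain Nim row of size 1, so its Grundy value is 1.
Row C is a plain Nim row of size 8, so its Grundy value is 8.
By the Sprague-Grundy theorem, the Grundy value of a sum of independent games is the XOR of the component values.
Combined value = 2 ⊕ 1 ⊕ 8 = 11.

11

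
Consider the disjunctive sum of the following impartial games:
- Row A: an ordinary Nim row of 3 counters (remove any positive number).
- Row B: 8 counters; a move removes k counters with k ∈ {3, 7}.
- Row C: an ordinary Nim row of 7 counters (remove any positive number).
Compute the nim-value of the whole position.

Row A is a plain Nim row of size 3, so its Grundy value is 3.
Build the Grundy sequence for row B with g(k) = mex{g(k−s) : s ∈ {3, 7}, s ≤ k}:
k:     0  1  2  3  4  5  6  7  8
g(k):  0  0  0  1  1  1  0  2  2
So g(8) = 2.
Row C is a plain Nim row of size 7, so its Grundy value is 7.
By the Sprague-Grundy theorem, the Grundy value of a sum of independent games is the XOR of the component values.
Combined value = 3 ⊕ 2 ⊕ 7 = 6.

6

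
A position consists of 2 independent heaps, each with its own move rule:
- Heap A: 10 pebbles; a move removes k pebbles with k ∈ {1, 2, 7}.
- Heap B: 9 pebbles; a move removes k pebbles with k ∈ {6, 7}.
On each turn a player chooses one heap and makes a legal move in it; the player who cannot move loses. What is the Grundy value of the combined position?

0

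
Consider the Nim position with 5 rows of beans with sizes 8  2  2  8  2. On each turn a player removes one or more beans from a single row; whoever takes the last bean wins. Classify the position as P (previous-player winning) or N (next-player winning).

N-position

Write each in binary and XOR column by column:
  1000  (8)
  0010  (2)
  0010  (2)
  1000  (8)
  0010  (2)
  ----
  0010  (2)
The nim-sum is 2 ≠ 0, so this is an N-position: the player to move can win.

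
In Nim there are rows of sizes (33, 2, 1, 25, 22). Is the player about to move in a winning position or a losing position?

Compute the nim-sum pairwise:
33 ⊕ 2 = 35
35 ⊕ 1 = 34
34 ⊕ 25 = 59
59 ⊕ 22 = 45
The nim-sum is 45 ≠ 0, so this is an N-position: the player to move can win.

Winning position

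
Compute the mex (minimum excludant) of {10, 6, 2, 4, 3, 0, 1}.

The values 0, 1, 2, 3, 4 are all present; 5 is the first non-negative integer missing from the set.

5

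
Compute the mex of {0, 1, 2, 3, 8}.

4

The values 0, 1, 2, 3 are all present; 4 is the first non-negative integer missing from the set.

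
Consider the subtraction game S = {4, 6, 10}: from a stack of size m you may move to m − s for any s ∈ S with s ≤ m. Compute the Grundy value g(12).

3

Build the Grundy sequence with g(k) = mex{g(k−s) : s ∈ {4, 6, 10}, s ≤ k}:
k:     0  1  2  3  4  5  6  7  8  9 10 11 12
g(k):  0  0  0  0  1  1  1  1  2  2  2  2  3
So g(12) = 3.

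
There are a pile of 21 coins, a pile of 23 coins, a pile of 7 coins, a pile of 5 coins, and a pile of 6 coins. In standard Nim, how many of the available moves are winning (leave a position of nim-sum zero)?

5

Compute the nim-sum pairwise:
21 XOR 23 = 2
2 XOR 7 = 5
5 XOR 5 = 0
0 XOR 6 = 6
The overall nim-sum is X = 6. A pile of size p has a winning move iff p XOR X < p (reduce it to p XOR X).
  21: 21 XOR 6 = 19 < 21 — winning move (to 19).
  23: 23 XOR 6 = 17 < 23 — winning move (to 17).
  7: 7 XOR 6 = 1 < 7 — winning move (to 1).
  5: 5 XOR 6 = 3 < 5 — winning move (to 3).
  6: 6 XOR 6 = 0 < 6 — winning move (to 0).
That gives 5 winning moves.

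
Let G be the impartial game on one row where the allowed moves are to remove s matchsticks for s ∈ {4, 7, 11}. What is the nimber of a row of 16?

0

Compute g(0), g(1), … for moves {4, 7, 11}:
k:     0  1  2  3  4  5  6  7  8  9 10 11 12 13 14 15 16
g(k):  0  0  0  0  1  1  1  1  2  2  2  2  3  3  3  0  0
So g(16) = 0.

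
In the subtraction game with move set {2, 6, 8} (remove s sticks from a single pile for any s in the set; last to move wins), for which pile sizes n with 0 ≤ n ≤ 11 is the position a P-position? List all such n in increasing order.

0, 1, 4, 5

Build the Grundy sequence with g(k) = mex{g(k−s) : s ∈ {2, 6, 8}, s ≤ k}:
k:     0  1  2  3  4  5  6  7  8  9 10 11
g(k):  0  0  1  1  0  0  1  1  2  2  3  3
The P-positions (g = 0) in 0..11 are 0, 1, 4, 5.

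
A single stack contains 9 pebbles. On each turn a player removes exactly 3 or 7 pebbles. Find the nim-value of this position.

1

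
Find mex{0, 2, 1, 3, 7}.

4

The values 0, 1, 2, 3 are all present; 4 is the first non-negative integer missing from the set.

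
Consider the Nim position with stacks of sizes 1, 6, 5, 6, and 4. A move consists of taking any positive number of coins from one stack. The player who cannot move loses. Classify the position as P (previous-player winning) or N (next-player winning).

Compute the nim-sum pairwise:
1 ^ 6 = 7
7 ^ 5 = 2
2 ^ 6 = 4
4 ^ 4 = 0
The nim-sum is 0, so this is a P-position: the player to move is in a losing position under optimal play.

P-position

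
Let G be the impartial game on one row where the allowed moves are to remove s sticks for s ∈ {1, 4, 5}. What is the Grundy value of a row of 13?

Compute g(0), g(1), … for moves {1, 4, 5}:
g(0) = mex{} = 0
g(1) = mex{0} = 1
g(2) = mex{1} = 0
g(3) = mex{0} = 1
g(4) = mex{0,1} = 2
g(5) = mex{0,1,2} = 3
g(6) = mex{0,1,3} = 2
g(7) = mex{0,1,2} = 3
g(8) = mex{1,2,3} = 0
g(9) = mex{0,2,3} = 1
g(10) = mex{1,2,3} = 0
g(11) = mex{0,2,3} = 1
g(12) = mex{0,1,3} = 2
g(13) = mex{0,1,2} = 3
So g(13) = 3.

3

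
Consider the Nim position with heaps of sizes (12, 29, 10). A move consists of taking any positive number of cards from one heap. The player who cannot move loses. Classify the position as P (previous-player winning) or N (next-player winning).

N-position

Bitwise XOR of the heap sizes:
  01100  (12)
  11101  (29)
  01010  (10)
  -----
  11011  (27)
The nim-sum is 27 ≠ 0, so this is an N-position: the player to move can win.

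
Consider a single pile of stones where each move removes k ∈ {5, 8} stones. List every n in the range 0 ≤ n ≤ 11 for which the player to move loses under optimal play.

0, 1, 2, 3, 4

Compute g(0), g(1), … for moves {5, 8}:
k:     0  1  2  3  4  5  6  7  8  9 10 11
g(k):  0  0  0  0  0  1  1  1  1  1  2  2
The P-positions (g = 0) in 0..11 are 0, 1, 2, 3, 4.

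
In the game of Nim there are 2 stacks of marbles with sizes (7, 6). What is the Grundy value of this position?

1

Nim-sum: 7 ⊕ 6 = 1.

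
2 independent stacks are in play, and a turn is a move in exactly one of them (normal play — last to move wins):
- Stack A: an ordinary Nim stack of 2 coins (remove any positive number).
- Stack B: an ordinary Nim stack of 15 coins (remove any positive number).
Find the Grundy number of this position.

Stack A is a plain Nim stack of size 2, so its Grundy value is 2.
Stack B is a plain Nim stack of size 15, so its Grundy value is 15.
By the Sprague-Grundy theorem, the Grundy value of a sum of independent games is the XOR of the component values.
Combined value = 2 ⊕ 15 = 13.

13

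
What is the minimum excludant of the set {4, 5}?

0

0 is not in the set, so the mex is 0.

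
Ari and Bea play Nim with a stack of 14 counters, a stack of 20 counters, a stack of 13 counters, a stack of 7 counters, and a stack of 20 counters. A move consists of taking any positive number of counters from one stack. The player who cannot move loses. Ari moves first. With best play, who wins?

In binary:
  01110  (14)
  10100  (20)
  01101  (13)
  00111  (7)
  10100  (20)
  -----
  00100  (4)
The nim-sum is 4 ≠ 0, so this is an N-position: the player to move can win; Ari has a winning move.

Ari wins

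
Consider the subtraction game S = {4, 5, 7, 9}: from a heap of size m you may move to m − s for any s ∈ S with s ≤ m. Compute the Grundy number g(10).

2

Grundy values for subtraction set {4, 5, 7, 9}:
k:     0  1  2  3  4  5  6  7  8  9 10
g(k):  0  0  0  0  1  1  1  1  2  2  2
So g(10) = 2.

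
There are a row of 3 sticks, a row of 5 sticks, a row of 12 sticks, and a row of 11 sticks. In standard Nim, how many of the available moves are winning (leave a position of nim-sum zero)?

3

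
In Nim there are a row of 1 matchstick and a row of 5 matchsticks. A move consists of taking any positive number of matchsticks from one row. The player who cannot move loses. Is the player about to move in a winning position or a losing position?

In binary:
  001  (1)
  101  (5)
  ---
  100  (4)
The nim-sum is 4 ≠ 0, so this is an N-position: the player to move can win.

Winning position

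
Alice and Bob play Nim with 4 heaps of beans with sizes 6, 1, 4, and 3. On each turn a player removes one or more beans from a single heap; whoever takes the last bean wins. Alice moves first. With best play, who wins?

Nim-sum: 6 ⊕ 1 ⊕ 4 ⊕ 3 = 0.
The nim-sum is 0, so this is a P-position: the player to move is in a losing position under optimal play; Alice is about to move from it and so loses — Bob wins.

Bob wins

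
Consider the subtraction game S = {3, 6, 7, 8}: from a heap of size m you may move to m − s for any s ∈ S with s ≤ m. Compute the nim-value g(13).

0

Build the Grundy sequence with g(k) = mex{g(k−s) : s ∈ {3, 6, 7, 8}, s ≤ k}:
g(0) = mex{} = 0
g(1) = mex{} = 0
g(2) = mex{} = 0
g(3) = mex{0} = 1
g(4) = mex{0} = 1
g(5) = mex{0} = 1
g(6) = mex{0,1} = 2
g(7) = mex{0,1} = 2
g(8) = mex{0,1} = 2
g(9) = mex{0,1,2} = 3
g(10) = mex{0,1,2} = 3
g(11) = mex{1,2} = 0
g(12) = mex{1,2,3} = 0
g(13) = mex{1,2,3} = 0
So g(13) = 0.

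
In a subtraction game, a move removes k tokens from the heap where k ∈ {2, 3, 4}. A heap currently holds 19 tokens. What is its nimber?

0

Build the Grundy sequence with g(k) = mex{g(k−s) : s ∈ {2, 3, 4}, s ≤ k}:
k:     0  1  2  3  4  5  6  7  8  9 10 11 12 13 14 15 16 17 18 19
g(k):  0  0  1  1  2  2  0  0  1  1  2  2  0  0  1  1  2  2  0  0
So g(19) = 0.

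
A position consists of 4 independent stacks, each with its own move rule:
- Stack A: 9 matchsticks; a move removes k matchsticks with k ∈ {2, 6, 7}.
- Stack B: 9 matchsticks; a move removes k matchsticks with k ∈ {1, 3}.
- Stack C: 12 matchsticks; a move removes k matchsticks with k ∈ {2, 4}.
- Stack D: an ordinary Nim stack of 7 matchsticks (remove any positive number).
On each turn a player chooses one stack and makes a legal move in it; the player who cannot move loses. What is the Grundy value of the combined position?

Grundy values for stack A (subtraction set {2, 6, 7}):
g(0) = mex{} = 0
g(1) = mex{} = 0
g(2) = mex{0} = 1
g(3) = mex{0} = 1
g(4) = mex{1} = 0
g(5) = mex{1} = 0
g(6) = mex{0} = 1
g(7) = mex{0} = 1
g(8) = mex{0,1} = 2
g(9) = mex{1} = 0
So g(9) = 0.
For stack B, compute g(0), g(1), … with moves {1, 3}:
k:     0  1  2  3  4  5  6  7  8  9
g(k):  0  1  0  1  0  1  0  1  0  1
So g(9) = 1.
Build the Grundy sequence for stack C with g(k) = mex{g(k−s) : s ∈ {2, 4}, s ≤ k}:
g(0) = mex{} = 0
g(1) = mex{} = 0
g(2) = mex{0} = 1
g(3) = mex{0} = 1
g(4) = mex{0,1} = 2
g(5) = mex{0,1} = 2
g(6) = mex{1,2} = 0
g(7) = mex{1,2} = 0
g(8) = mex{0,2} = 1
g(9) = mex{0,2} = 1
g(10) = mex{0,1} = 2
g(11) = mex{0,1} = 2
g(12) = mex{1,2} = 0
So g(12) = 0.
Stack D is a plain Nim stack of size 7, so its Grundy value is 7.
By the Sprague-Grundy theorem, the Grundy value of a sum of independent games is the XOR of the component values.
Combined value = 0 XOR 1 XOR 0 XOR 7 = 6.

6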